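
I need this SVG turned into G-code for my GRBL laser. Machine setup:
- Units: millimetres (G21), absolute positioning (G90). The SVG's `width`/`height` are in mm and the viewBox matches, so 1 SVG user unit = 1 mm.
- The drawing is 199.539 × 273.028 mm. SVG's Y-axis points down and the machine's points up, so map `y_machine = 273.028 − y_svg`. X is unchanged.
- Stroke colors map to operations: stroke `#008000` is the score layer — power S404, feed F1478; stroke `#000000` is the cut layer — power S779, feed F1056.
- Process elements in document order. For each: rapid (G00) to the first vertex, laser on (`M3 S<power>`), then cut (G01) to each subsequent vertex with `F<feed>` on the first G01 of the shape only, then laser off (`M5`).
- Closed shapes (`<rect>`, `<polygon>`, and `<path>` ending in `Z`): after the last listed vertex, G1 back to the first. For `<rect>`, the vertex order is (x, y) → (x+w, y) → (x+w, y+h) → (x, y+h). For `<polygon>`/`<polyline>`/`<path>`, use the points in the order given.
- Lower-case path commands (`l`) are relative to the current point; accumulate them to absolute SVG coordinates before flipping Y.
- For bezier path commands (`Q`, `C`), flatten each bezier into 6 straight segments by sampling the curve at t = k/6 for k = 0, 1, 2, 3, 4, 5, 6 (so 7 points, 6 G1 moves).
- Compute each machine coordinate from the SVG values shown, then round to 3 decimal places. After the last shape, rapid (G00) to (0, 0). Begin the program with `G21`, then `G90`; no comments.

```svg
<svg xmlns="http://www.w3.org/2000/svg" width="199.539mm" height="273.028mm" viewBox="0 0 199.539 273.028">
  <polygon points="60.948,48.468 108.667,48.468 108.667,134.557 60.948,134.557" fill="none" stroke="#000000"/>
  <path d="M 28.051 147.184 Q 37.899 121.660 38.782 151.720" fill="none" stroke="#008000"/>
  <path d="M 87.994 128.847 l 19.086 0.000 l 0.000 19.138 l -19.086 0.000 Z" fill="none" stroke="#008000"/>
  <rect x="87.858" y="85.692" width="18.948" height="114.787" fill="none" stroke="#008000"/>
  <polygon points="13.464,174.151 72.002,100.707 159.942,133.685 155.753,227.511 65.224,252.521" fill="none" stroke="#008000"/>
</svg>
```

G21
G90
G00 X60.948 Y224.560
M3 S779
G01 X108.667 Y224.560 F1056
G01 X108.667 Y138.471
G01 X60.948 Y138.471
G01 X60.948 Y224.560
M5
G00 X28.051 Y125.844
M3 S404
G01 X31.085 Y132.808 F1478
G01 X33.620 Y136.684
G01 X35.658 Y137.472
G01 X37.197 Y135.172
G01 X38.239 Y129.784
G01 X38.782 Y121.308
M5
G00 X87.994 Y144.181
M3 S404
G01 X107.080 Y144.181 F1478
G01 X107.080 Y125.043
G01 X87.994 Y125.043
G01 X87.994 Y144.181
M5
G00 X87.858 Y187.336
M3 S404
G01 X106.806 Y187.336 F1478
G01 X106.806 Y72.549
G01 X87.858 Y72.549
G01 X87.858 Y187.336
M5
G00 X13.464 Y98.877
M3 S404
G01 X72.002 Y172.321 F1478
G01 X159.942 Y139.343
G01 X155.753 Y45.517
G01 X65.224 Y20.507
G01 X13.464 Y98.877
M5
G00 X0.000 Y0.000

1 u = 1 mm; y_m = 273.028 − y.

[1] `<polygon>` rectangle, #000000→cut S779 F1056: (60.948,224.560) → (108.667,224.560) → (108.667,138.471) → (60.948,138.471) → (60.948,224.560) (closed)

[2] `<path>` quadratic bezier, #008000→score S404 F1478: (28.051,125.844) → (31.085,132.808) → (33.620,136.684) → (35.658,137.472) → (37.197,135.172) → (38.239,129.784) → (38.782,121.308)

[3] `<path>` rectangle, #008000→score S404 F1478: (87.994,144.181) → (107.080,144.181) → (107.080,125.043) → (87.994,125.043) → (87.994,144.181) (closed)

[4] `<rect>` rectangle, #008000→score S404 F1478: (87.858,187.336) → (106.806,187.336) → (106.806,72.549) → (87.858,72.549) → (87.858,187.336) (closed)

[5] `<polygon>` regular polygon, #008000→score S404 F1478: (13.464,98.877) → (72.002,172.321) → (159.942,139.343) → (155.753,45.517) → (65.224,20.507) → (13.464,98.877) (closed)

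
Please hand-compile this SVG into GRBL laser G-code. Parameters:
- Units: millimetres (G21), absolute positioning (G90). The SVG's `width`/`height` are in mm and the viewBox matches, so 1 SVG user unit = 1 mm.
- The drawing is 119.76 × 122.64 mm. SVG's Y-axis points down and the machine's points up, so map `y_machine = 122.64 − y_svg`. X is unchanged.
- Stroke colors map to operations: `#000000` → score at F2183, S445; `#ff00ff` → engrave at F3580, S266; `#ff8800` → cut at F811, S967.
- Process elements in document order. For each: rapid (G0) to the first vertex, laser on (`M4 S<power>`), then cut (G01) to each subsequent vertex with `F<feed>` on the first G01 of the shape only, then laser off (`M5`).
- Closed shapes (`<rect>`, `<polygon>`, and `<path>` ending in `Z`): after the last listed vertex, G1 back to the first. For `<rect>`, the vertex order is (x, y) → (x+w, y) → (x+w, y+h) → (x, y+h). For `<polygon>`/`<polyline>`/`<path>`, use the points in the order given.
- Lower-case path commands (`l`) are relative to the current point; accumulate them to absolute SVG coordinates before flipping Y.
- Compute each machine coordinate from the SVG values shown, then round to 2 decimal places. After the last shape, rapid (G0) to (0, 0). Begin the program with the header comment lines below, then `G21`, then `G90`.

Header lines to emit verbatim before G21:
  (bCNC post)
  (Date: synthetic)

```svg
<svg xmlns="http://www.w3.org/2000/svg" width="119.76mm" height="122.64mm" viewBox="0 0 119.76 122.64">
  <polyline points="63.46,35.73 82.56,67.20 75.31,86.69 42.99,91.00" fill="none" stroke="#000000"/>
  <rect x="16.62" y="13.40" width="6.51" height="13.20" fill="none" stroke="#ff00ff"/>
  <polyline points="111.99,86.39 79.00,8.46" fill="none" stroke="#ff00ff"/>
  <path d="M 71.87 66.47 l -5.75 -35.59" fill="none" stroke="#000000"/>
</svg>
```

Since the viewBox matches the mm dimensions, user units are millimetres directly. The only transform is the Y-flip y_m = 122.64 − y_svg.

Shape 1 is a open polyline drawn with `<polyline>`. Its stroke #000000 means score at S445, F2183. After flipping Y the toolpath is (63.46,86.91) → (82.56,55.44) → (75.31,35.95) → (42.99,31.64).

Shape 2 is a rectangle drawn with `<rect>`. Its stroke #ff00ff means engrave at S266, F3580. After flipping Y the toolpath is (16.62,109.24) → (23.13,109.24) → (23.13,96.04) → (16.62,96.04) → (16.62,109.24), returning to the start.

Shape 3 is a line segment drawn with `<polyline>`. Its stroke #ff00ff means engrave at S266, F3580. After flipping Y the toolpath is (111.99,36.25) → (79.00,114.18).

Shape 4 is a line segment drawn with `<path>`. Its stroke #000000 means score at S445, F2183. After flipping Y the toolpath is (71.87,56.17) → (66.12,91.76).

(bCNC post)
(Date: synthetic)
G21
G90
G0 X63.46 Y86.91
M4 S445
G01 X82.56 Y55.44 F2183
G01 X75.31 Y35.95
G01 X42.99 Y31.64
M5
G0 X16.62 Y109.24
M4 S266
G01 X23.13 Y109.24 F3580
G01 X23.13 Y96.04
G01 X16.62 Y96.04
G01 X16.62 Y109.24
M5
G0 X111.99 Y36.25
M4 S266
G01 X79.00 Y114.18 F3580
M5
G0 X71.87 Y56.17
M4 S445
G01 X66.12 Y91.76 F2183
M5
G0 X0.00 Y0.00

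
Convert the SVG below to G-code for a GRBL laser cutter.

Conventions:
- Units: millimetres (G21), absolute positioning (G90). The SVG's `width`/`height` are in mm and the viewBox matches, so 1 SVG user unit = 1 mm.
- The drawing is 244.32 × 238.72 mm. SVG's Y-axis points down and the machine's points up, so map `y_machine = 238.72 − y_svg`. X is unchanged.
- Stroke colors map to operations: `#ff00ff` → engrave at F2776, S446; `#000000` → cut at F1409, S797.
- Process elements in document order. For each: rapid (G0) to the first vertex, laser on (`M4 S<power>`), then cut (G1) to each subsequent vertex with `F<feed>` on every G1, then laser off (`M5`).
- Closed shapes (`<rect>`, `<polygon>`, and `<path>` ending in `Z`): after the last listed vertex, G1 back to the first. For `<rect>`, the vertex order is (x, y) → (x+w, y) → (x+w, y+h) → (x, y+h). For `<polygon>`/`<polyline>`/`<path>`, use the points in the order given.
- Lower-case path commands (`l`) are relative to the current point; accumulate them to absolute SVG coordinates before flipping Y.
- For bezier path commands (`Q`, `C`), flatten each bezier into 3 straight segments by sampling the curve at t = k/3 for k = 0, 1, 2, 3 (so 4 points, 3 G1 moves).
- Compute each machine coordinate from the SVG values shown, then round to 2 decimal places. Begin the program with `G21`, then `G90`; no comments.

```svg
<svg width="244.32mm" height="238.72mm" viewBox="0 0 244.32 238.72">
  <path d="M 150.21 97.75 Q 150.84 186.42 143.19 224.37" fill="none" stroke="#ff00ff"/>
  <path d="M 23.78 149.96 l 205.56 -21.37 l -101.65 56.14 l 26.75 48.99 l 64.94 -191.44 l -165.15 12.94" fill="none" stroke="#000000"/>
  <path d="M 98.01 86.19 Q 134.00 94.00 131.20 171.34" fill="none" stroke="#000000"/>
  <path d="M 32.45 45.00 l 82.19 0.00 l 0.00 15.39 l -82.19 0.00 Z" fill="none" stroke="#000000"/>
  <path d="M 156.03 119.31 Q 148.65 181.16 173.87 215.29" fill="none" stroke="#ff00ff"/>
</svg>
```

Since the viewBox matches the mm dimensions, user units are millimetres directly. The only transform is the Y-flip y_m = 238.72 − y_svg.

Shape 1 is a quadratic bezier drawn with `<path>`. Its stroke #ff00ff means engrave at S446, F2776. After flipping Y the toolpath is (150.21,140.97) → (149.71,87.49) → (147.37,45.29) → (143.19,14.35).

Shape 2 is a open polyline drawn with `<path>`. Its stroke #000000 means cut at S797, F1409. After flipping Y the toolpath is (23.78,88.76) → (229.34,110.13) → (127.69,53.99) → (154.44,5.00) → (219.38,196.44) → (54.23,183.50).

Shape 3 is a quadratic bezier drawn with `<path>`. Its stroke #000000 means cut at S797, F1409. After flipping Y the toolpath is (98.01,152.53) → (117.69,139.60) → (128.76,111.21) → (131.20,67.38).

Shape 4 is a rectangle drawn with `<path>`. Its stroke #000000 means cut at S797, F1409. After flipping Y the toolpath is (32.45,193.72) → (114.64,193.72) → (114.64,178.33) → (32.45,178.33) → (32.45,193.72), returning to the start.

Shape 5 is a quadratic bezier drawn with `<path>`. Its stroke #ff00ff means engrave at S446, F2776. After flipping Y the toolpath is (156.03,119.41) → (154.73,81.26) → (160.68,49.26) → (173.87,23.43).

G21
G90
G0 X150.21 Y140.97
M4 S446
G1 X149.71 Y87.49 F2776
G1 X147.37 Y45.29 F2776
G1 X143.19 Y14.35 F2776
M5
G0 X23.78 Y88.76
M4 S797
G1 X229.34 Y110.13 F1409
G1 X127.69 Y53.99 F1409
G1 X154.44 Y5.00 F1409
G1 X219.38 Y196.44 F1409
G1 X54.23 Y183.50 F1409
M5
G0 X98.01 Y152.53
M4 S797
G1 X117.69 Y139.60 F1409
G1 X128.76 Y111.21 F1409
G1 X131.20 Y67.38 F1409
M5
G0 X32.45 Y193.72
M4 S797
G1 X114.64 Y193.72 F1409
G1 X114.64 Y178.33 F1409
G1 X32.45 Y178.33 F1409
G1 X32.45 Y193.72 F1409
M5
G0 X156.03 Y119.41
M4 S446
G1 X154.73 Y81.26 F2776
G1 X160.68 Y49.26 F2776
G1 X173.87 Y23.43 F2776
M5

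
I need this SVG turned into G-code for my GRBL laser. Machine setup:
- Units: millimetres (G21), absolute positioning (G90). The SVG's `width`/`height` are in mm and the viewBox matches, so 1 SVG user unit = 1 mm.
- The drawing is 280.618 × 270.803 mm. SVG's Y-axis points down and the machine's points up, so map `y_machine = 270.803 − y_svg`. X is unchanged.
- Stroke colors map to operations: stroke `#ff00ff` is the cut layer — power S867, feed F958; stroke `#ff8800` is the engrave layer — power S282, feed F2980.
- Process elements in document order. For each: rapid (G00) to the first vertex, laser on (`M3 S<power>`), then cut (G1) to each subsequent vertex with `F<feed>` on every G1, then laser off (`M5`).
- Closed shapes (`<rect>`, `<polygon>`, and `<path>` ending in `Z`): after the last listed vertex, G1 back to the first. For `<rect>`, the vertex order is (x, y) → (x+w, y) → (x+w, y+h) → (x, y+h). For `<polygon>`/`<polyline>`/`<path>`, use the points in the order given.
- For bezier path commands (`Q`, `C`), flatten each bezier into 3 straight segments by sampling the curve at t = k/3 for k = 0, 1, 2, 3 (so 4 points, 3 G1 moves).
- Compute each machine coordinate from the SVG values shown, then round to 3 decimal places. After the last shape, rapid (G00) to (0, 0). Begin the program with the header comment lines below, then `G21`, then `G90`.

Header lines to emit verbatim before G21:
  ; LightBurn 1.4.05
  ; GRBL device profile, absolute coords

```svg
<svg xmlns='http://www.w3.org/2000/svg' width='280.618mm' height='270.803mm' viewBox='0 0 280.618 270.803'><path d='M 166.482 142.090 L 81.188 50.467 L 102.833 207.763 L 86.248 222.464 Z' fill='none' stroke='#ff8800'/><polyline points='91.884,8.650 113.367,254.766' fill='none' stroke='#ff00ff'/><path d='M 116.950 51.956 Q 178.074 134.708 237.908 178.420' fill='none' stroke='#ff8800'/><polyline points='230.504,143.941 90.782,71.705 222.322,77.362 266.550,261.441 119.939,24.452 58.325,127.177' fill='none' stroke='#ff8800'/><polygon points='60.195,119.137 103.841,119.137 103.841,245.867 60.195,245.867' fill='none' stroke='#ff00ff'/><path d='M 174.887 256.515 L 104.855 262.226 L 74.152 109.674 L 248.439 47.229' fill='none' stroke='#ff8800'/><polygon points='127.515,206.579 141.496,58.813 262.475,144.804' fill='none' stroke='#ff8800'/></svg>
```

1 u = 1 mm; y_m = 270.803 − y.

[1] `<path>` closed polygon, #ff8800→engrave S282 F2980: (166.482,128.713) → (81.188,220.336) → (102.833,63.040) → (86.248,48.339) → (166.482,128.713) (closed)

[2] `<polyline>` line segment, #ff00ff→cut S867 F958: (91.884,262.153) → (113.367,16.037)

[3] `<path>` quadratic bezier, #ff8800→engrave S282 F2980: (116.950,218.847) → (157.556,168.017) → (197.875,125.862) → (237.908,92.383)

[4] `<polyline>` open polyline, #ff8800→engrave S282 F2980: (230.504,126.862) → (90.782,199.098) → (222.322,193.441) → (266.550,9.362) → (119.939,246.351) → (58.325,143.626)

[5] `<polygon>` rectangle, #ff00ff→cut S867 F958: (60.195,151.666) → (103.841,151.666) → (103.841,24.936) → (60.195,24.936) → (60.195,151.666) (closed)

[6] `<path>` open polyline, #ff8800→engrave S282 F2980: (174.887,14.288) → (104.855,8.577) → (74.152,161.129) → (248.439,223.574)

[7] `<polygon>` regular polygon, #ff8800→engrave S282 F2980: (127.515,64.224) → (141.496,211.990) → (262.475,125.999) → (127.515,64.224) (closed)

; LightBurn 1.4.05
; GRBL device profile, absolute coords
G21
G90
G00 X166.482 Y128.713
M3 S282
G1 X81.188 Y220.336 F2980
G1 X102.833 Y63.040 F2980
G1 X86.248 Y48.339 F2980
G1 X166.482 Y128.713 F2980
M5
G00 X91.884 Y262.153
M3 S867
G1 X113.367 Y16.037 F958
M5
G00 X116.950 Y218.847
M3 S282
G1 X157.556 Y168.017 F2980
G1 X197.875 Y125.862 F2980
G1 X237.908 Y92.383 F2980
M5
G00 X230.504 Y126.862
M3 S282
G1 X90.782 Y199.098 F2980
G1 X222.322 Y193.441 F2980
G1 X266.550 Y9.362 F2980
G1 X119.939 Y246.351 F2980
G1 X58.325 Y143.626 F2980
M5
G00 X60.195 Y151.666
M3 S867
G1 X103.841 Y151.666 F958
G1 X103.841 Y24.936 F958
G1 X60.195 Y24.936 F958
G1 X60.195 Y151.666 F958
M5
G00 X174.887 Y14.288
M3 S282
G1 X104.855 Y8.577 F2980
G1 X74.152 Y161.129 F2980
G1 X248.439 Y223.574 F2980
M5
G00 X127.515 Y64.224
M3 S282
G1 X141.496 Y211.990 F2980
G1 X262.475 Y125.999 F2980
G1 X127.515 Y64.224 F2980
M5
G00 X0.000 Y0.000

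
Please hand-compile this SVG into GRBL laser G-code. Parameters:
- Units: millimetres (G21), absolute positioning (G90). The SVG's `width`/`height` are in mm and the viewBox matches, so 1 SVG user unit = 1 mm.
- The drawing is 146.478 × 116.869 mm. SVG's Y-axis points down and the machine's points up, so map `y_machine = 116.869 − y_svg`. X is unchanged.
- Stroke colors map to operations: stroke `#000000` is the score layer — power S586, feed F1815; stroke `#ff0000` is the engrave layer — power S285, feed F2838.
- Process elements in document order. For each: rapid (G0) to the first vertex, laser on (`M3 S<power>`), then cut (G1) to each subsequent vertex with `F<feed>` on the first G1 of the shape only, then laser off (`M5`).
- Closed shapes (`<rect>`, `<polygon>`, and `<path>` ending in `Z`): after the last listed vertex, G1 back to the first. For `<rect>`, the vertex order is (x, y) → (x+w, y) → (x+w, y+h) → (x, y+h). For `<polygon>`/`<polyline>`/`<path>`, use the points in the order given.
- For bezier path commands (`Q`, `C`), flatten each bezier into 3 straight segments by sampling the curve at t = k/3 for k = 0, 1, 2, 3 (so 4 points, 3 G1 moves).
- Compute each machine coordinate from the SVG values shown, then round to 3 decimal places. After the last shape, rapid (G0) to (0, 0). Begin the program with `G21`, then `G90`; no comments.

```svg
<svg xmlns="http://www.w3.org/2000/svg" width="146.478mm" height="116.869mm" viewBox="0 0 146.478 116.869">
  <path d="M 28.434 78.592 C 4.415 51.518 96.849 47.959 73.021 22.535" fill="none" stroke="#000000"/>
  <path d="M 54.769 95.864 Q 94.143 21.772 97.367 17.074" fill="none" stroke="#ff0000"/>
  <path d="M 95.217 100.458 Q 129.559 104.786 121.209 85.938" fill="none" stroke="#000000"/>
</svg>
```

viewBox `0 0 146.478 116.869` with mm width/height → 1 unit = 1 mm. Flip: y_m = 116.869 − y_svg.

**Shape 1** — `<path>` cubic bezier, stroke `#000000` → score (S586, F1815). Control points (SVG): P0=(28.434,78.592), P1=(4.415,51.518), P2=(96.849,47.959), P3=(73.021,22.535); sampled at t=k/3. Machine vertices: (28.434,38.277) → (34.614,59.193) → (66.714,74.518) → (73.021,94.334). Open path.

**Shape 2** — `<path>` quadratic bezier, stroke `#ff0000` → engrave (S285, F2838). Control points (SVG): P0=(54.769,95.864), P1=(94.143,21.772), P2=(97.367,17.074); sampled at t=k/3. Machine vertices: (54.769,21.005) → (77.002,62.689) → (91.201,88.953) → (97.367,99.795). Open path.

**Shape 3** — `<path>` quadratic bezier, stroke `#000000` → score (S586, F1815). Control points (SVG): P0=(95.217,100.458), P1=(129.559,104.786), P2=(121.209,85.938); sampled at t=k/3. Machine vertices: (95.217,16.411) → (113.368,16.101) → (122.032,20.941) → (121.209,30.931). Open path.

G21
G90
G0 X28.434 Y38.277
M3 S586
G1 X34.614 Y59.193 F1815
G1 X66.714 Y74.518
G1 X73.021 Y94.334
M5
G0 X54.769 Y21.005
M3 S285
G1 X77.002 Y62.689 F2838
G1 X91.201 Y88.953
G1 X97.367 Y99.795
M5
G0 X95.217 Y16.411
M3 S586
G1 X113.368 Y16.101 F1815
G1 X122.032 Y20.941
G1 X121.209 Y30.931
M5
G0 X0.000 Y0.000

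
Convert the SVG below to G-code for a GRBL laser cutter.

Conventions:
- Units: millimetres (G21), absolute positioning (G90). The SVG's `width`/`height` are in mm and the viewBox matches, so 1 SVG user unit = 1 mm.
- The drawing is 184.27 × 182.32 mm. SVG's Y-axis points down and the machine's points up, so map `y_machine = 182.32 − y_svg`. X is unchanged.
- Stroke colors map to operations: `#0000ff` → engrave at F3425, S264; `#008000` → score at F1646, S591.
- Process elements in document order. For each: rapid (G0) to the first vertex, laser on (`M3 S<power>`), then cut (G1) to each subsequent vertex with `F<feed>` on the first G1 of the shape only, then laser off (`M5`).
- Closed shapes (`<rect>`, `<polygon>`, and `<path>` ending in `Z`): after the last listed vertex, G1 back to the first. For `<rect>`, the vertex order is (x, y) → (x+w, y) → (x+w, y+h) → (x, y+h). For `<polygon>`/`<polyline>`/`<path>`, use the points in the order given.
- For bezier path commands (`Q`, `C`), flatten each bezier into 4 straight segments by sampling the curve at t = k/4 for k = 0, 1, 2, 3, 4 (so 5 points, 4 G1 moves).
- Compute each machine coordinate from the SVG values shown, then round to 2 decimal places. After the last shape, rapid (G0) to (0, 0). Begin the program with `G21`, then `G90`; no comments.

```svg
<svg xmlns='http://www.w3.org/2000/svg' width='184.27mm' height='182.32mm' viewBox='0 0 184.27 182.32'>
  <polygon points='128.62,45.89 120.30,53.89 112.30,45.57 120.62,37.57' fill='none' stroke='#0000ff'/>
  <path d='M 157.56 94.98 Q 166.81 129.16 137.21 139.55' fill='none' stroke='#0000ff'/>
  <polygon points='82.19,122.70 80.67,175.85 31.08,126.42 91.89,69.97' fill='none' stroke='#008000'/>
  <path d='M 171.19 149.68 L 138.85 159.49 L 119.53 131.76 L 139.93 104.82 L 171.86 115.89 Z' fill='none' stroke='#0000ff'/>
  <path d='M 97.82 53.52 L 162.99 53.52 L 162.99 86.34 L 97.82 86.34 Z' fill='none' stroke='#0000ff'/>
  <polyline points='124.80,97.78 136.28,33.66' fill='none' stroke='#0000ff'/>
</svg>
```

G21
G90
G0 X128.62 Y136.43
M3 S264
G1 X120.30 Y128.43 F3425
G1 X112.30 Y136.75
G1 X120.62 Y144.75
G1 X128.62 Y136.43
M5
G0 X157.56 Y87.34
M3 S264
G1 X159.76 Y71.74 F3425
G1 X157.10 Y59.11
G1 X149.58 Y49.45
G1 X137.21 Y42.77
M5
G0 X82.19 Y59.62
M3 S591
G1 X80.67 Y6.47 F1646
G1 X31.08 Y55.90
G1 X91.89 Y112.35
G1 X82.19 Y59.62
M5
G0 X171.19 Y32.64
M3 S264
G1 X138.85 Y22.83 F3425
G1 X119.53 Y50.56
G1 X139.93 Y77.50
G1 X171.86 Y66.43
G1 X171.19 Y32.64
M5
G0 X97.82 Y128.80
M3 S264
G1 X162.99 Y128.80 F3425
G1 X162.99 Y95.98
G1 X97.82 Y95.98
G1 X97.82 Y128.80
M5
G0 X124.80 Y84.54
M3 S264
G1 X136.28 Y148.66 F3425
M5
G0 X0.00 Y0.00

1 u = 1 mm; y_m = 182.32 − y.

[1] `<polygon>` regular polygon, #0000ff→engrave S264 F3425: (128.62,136.43) → (120.30,128.43) → (112.30,136.75) → (120.62,144.75) → (128.62,136.43) (closed)

[2] `<path>` quadratic bezier, #0000ff→engrave S264 F3425: (157.56,87.34) → (159.76,71.74) → (157.10,59.11) → (149.58,49.45) → (137.21,42.77)

[3] `<polygon>` closed polygon, #008000→score S591 F1646: (82.19,59.62) → (80.67,6.47) → (31.08,55.90) → (91.89,112.35) → (82.19,59.62) (closed)

[4] `<path>` regular polygon, #0000ff→engrave S264 F3425: (171.19,32.64) → (138.85,22.83) → (119.53,50.56) → (139.93,77.50) → (171.86,66.43) → (171.19,32.64) (closed)

[5] `<path>` rectangle, #0000ff→engrave S264 F3425: (97.82,128.80) → (162.99,128.80) → (162.99,95.98) → (97.82,95.98) → (97.82,128.80) (closed)

[6] `<polyline>` line segment, #0000ff→engrave S264 F3425: (124.80,84.54) → (136.28,148.66)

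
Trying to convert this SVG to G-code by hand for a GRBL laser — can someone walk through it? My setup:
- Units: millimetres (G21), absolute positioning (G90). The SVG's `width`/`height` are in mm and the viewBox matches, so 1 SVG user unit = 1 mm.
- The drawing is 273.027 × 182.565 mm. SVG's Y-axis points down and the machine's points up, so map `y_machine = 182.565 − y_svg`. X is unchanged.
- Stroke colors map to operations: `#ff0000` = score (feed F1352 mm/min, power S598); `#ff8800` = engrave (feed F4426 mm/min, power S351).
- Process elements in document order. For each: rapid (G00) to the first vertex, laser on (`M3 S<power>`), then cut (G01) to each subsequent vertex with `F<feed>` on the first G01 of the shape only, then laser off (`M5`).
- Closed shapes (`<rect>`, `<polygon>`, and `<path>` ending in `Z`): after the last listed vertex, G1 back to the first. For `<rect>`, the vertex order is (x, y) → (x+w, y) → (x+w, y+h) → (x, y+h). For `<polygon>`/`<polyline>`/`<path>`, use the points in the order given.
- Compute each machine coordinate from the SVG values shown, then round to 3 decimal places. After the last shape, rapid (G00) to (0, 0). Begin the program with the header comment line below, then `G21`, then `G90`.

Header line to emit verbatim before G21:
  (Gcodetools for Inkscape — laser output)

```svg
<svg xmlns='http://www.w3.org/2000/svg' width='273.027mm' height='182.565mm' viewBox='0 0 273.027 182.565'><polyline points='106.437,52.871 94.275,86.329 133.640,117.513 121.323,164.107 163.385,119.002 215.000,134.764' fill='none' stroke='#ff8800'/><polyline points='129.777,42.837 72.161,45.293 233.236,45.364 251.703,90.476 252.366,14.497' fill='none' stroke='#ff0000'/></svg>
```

1 u = 1 mm; y_m = 182.565 − y.

[1] `<polyline>` open polyline, #ff8800→engrave S351 F4426: (106.437,129.694) → (94.275,96.236) → (133.640,65.052) → (121.323,18.458) → (163.385,63.563) → (215.000,47.801)

[2] `<polyline>` open polyline, #ff0000→score S598 F1352: (129.777,139.728) → (72.161,137.272) → (233.236,137.201) → (251.703,92.089) → (252.366,168.068)

(Gcodetools for Inkscape — laser output)
G21
G90
G00 X106.437 Y129.694
M3 S351
G01 X94.275 Y96.236 F4426
G01 X133.640 Y65.052
G01 X121.323 Y18.458
G01 X163.385 Y63.563
G01 X215.000 Y47.801
M5
G00 X129.777 Y139.728
M3 S598
G01 X72.161 Y137.272 F1352
G01 X233.236 Y137.201
G01 X251.703 Y92.089
G01 X252.366 Y168.068
M5
G00 X0.000 Y0.000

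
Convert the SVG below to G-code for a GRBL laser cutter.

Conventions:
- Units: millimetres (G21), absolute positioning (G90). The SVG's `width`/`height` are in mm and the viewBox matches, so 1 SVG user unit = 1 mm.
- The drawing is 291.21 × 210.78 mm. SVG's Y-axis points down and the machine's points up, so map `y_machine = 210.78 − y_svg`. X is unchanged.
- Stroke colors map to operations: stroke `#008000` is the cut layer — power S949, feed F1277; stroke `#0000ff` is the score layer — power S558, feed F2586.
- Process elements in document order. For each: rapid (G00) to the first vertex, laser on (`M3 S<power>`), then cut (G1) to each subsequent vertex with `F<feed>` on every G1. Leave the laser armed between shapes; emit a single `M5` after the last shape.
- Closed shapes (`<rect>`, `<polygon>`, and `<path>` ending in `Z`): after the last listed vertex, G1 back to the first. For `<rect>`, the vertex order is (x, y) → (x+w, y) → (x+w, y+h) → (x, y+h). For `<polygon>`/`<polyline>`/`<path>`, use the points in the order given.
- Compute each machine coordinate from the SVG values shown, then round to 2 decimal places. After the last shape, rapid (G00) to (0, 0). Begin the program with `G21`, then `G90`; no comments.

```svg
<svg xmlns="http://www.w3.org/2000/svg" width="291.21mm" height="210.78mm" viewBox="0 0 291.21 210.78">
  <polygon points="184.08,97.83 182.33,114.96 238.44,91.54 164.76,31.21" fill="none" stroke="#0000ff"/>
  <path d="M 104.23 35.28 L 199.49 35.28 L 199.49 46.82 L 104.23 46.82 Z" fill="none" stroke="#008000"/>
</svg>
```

1 u = 1 mm; y_m = 210.78 − y.

[1] `<polygon>` closed polygon, #0000ff→score S558 F2586: (184.08,112.95) → (182.33,95.82) → (238.44,119.24) → (164.76,179.57) → (184.08,112.95) (closed)

[2] `<path>` rectangle, #008000→cut S949 F1277: (104.23,175.50) → (199.49,175.50) → (199.49,163.96) → (104.23,163.96) → (104.23,175.50) (closed)

G21
G90
G00 X184.08 Y112.95
M3 S558
G1 X182.33 Y95.82 F2586
G1 X238.44 Y119.24 F2586
G1 X164.76 Y179.57 F2586
G1 X184.08 Y112.95 F2586
G00 X104.23 Y175.50
M3 S949
G1 X199.49 Y175.50 F1277
G1 X199.49 Y163.96 F1277
G1 X104.23 Y163.96 F1277
G1 X104.23 Y175.50 F1277
M5
G00 X0.00 Y0.00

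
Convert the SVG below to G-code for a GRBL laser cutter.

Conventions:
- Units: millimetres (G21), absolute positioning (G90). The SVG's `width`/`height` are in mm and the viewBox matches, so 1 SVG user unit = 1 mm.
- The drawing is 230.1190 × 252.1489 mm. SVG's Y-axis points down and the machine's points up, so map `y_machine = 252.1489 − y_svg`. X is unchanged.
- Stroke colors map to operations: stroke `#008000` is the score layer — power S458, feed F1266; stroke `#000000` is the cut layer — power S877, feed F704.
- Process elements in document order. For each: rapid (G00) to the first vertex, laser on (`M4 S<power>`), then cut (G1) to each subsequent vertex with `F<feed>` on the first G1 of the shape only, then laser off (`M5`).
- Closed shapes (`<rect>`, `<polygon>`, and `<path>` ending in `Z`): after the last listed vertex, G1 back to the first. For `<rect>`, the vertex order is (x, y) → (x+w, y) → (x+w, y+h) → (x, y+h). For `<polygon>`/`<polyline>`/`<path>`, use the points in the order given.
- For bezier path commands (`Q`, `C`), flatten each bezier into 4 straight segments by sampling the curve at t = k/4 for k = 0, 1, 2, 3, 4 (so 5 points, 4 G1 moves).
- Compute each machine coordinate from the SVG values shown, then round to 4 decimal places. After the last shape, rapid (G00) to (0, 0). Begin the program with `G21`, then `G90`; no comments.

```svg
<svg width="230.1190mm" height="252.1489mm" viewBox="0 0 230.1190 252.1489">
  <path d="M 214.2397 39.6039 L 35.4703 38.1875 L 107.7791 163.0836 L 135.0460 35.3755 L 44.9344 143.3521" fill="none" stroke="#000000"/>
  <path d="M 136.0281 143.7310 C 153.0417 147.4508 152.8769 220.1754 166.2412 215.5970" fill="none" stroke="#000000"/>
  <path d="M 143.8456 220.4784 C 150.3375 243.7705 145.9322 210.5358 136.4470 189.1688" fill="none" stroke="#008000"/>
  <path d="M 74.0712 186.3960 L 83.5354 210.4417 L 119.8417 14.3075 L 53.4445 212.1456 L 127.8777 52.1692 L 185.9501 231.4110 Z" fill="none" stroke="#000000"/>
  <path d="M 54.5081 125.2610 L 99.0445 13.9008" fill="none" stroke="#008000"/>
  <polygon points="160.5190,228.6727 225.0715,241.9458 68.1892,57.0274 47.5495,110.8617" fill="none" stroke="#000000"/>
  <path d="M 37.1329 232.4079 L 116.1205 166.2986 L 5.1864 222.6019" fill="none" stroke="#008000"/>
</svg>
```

1 u = 1 mm; y_m = 252.1489 − y.

[1] `<path>` open polyline, #000000→cut S877 F704: (214.2397,212.5450) → (35.4703,213.9614) → (107.7791,89.0653) → (135.0460,216.7734) → (44.9344,108.7968)

[2] `<path>` cubic bezier, #000000→cut S877 F704: (136.0281,108.4179) → (146.0472,94.9757) → (152.5031,69.3731) → (158.2749,45.3264) → (166.2412,36.5519)

[3] `<path>` cubic bezier, #008000→score S458 F1266: (143.8456,31.6705) → (146.7622,23.7315) → (146.1377,30.5781) → (142.5175,45.7983) → (136.4470,62.9801)

[4] `<path>` closed polygon, #000000→cut S877 F704: (74.0712,65.7529) → (83.5354,41.7072) → (119.8417,237.8414) → (53.4445,40.0033) → (127.8777,199.9797) → (185.9501,20.7379) → (74.0712,65.7529) (closed)

[5] `<path>` line segment, #008000→score S458 F1266: (54.5081,126.8879) → (99.0445,238.2481)

[6] `<polygon>` closed polygon, #000000→cut S877 F704: (160.5190,23.4762) → (225.0715,10.2031) → (68.1892,195.1215) → (47.5495,141.2872) → (160.5190,23.4762) (closed)

[7] `<path>` open polyline, #008000→score S458 F1266: (37.1329,19.7410) → (116.1205,85.8503) → (5.1864,29.5470)

G21
G90
G00 X214.2397 Y212.5450
M4 S877
G1 X35.4703 Y213.9614 F704
G1 X107.7791 Y89.0653
G1 X135.0460 Y216.7734
G1 X44.9344 Y108.7968
M5
G00 X136.0281 Y108.4179
M4 S877
G1 X146.0472 Y94.9757 F704
G1 X152.5031 Y69.3731
G1 X158.2749 Y45.3264
G1 X166.2412 Y36.5519
M5
G00 X143.8456 Y31.6705
M4 S458
G1 X146.7622 Y23.7315 F1266
G1 X146.1377 Y30.5781
G1 X142.5175 Y45.7983
G1 X136.4470 Y62.9801
M5
G00 X74.0712 Y65.7529
M4 S877
G1 X83.5354 Y41.7072 F704
G1 X119.8417 Y237.8414
G1 X53.4445 Y40.0033
G1 X127.8777 Y199.9797
G1 X185.9501 Y20.7379
G1 X74.0712 Y65.7529
M5
G00 X54.5081 Y126.8879
M4 S458
G1 X99.0445 Y238.2481 F1266
M5
G00 X160.5190 Y23.4762
M4 S877
G1 X225.0715 Y10.2031 F704
G1 X68.1892 Y195.1215
G1 X47.5495 Y141.2872
G1 X160.5190 Y23.4762
M5
G00 X37.1329 Y19.7410
M4 S458
G1 X116.1205 Y85.8503 F1266
G1 X5.1864 Y29.5470
M5
G00 X0.0000 Y0.0000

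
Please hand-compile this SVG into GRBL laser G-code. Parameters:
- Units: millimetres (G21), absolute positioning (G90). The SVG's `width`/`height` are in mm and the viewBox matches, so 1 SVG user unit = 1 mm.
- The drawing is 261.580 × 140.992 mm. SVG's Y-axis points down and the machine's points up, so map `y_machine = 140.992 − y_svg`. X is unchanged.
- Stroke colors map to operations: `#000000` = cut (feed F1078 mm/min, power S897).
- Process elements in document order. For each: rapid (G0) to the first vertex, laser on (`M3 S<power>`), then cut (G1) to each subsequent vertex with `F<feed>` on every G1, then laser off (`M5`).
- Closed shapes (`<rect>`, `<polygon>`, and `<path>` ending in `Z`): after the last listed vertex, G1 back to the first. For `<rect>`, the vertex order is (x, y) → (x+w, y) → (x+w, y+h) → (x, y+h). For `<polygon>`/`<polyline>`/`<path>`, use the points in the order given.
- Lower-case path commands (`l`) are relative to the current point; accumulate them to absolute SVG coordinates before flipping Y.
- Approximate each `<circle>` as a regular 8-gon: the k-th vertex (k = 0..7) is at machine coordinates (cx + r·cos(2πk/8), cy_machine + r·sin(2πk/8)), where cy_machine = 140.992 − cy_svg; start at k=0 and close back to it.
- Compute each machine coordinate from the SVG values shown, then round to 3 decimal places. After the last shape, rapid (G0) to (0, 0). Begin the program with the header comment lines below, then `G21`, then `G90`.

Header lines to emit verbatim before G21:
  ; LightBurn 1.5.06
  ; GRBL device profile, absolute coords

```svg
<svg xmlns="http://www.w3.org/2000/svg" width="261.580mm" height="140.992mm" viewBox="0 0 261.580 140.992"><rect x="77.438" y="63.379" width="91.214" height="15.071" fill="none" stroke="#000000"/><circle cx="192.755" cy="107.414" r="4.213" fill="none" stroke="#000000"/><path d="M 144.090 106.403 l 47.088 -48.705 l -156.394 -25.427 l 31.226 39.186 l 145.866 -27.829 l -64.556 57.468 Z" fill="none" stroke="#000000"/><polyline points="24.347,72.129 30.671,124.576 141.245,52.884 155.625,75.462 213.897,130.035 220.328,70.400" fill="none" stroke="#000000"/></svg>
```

; LightBurn 1.5.06
; GRBL device profile, absolute coords
G21
G90
G0 X77.438 Y77.613
M3 S897
G1 X168.652 Y77.613 F1078
G1 X168.652 Y62.542 F1078
G1 X77.438 Y62.542 F1078
G1 X77.438 Y77.613 F1078
M5
G0 X196.968 Y33.578
M3 S897
G1 X195.734 Y36.557 F1078
G1 X192.755 Y37.791 F1078
G1 X189.776 Y36.557 F1078
G1 X188.542 Y33.578 F1078
G1 X189.776 Y30.599 F1078
G1 X192.755 Y29.365 F1078
G1 X195.734 Y30.599 F1078
G1 X196.968 Y33.578 F1078
M5
G0 X144.090 Y34.589
M3 S897
G1 X191.178 Y83.294 F1078
G1 X34.784 Y108.721 F1078
G1 X66.010 Y69.535 F1078
G1 X211.876 Y97.364 F1078
G1 X147.320 Y39.896 F1078
G1 X144.090 Y34.589 F1078
M5
G0 X24.347 Y68.863
M3 S897
G1 X30.671 Y16.416 F1078
G1 X141.245 Y88.108 F1078
G1 X155.625 Y65.530 F1078
G1 X213.897 Y10.957 F1078
G1 X220.328 Y70.592 F1078
M5
G0 X0.000 Y0.000

1 u = 1 mm; y_m = 140.992 − y.

[1] `<rect>` rectangle, #000000→cut S897 F1078: (77.438,77.613) → (168.652,77.613) → (168.652,62.542) → (77.438,62.542) → (77.438,77.613) (closed)

[2] `<circle>` circle, #000000→cut S897 F1078: (196.968,33.578) → (195.734,36.557) → (192.755,37.791) → (189.776,36.557) → (188.542,33.578) → (189.776,30.599) → (192.755,29.365) → (195.734,30.599) → (196.968,33.578) (closed)

[3] `<path>` closed polygon, #000000→cut S897 F1078: (144.090,34.589) → (191.178,83.294) → (34.784,108.721) → (66.010,69.535) → (211.876,97.364) → (147.320,39.896) → (144.090,34.589) (closed)

[4] `<polyline>` open polyline, #000000→cut S897 F1078: (24.347,68.863) → (30.671,16.416) → (141.245,88.108) → (155.625,65.530) → (213.897,10.957) → (220.328,70.592)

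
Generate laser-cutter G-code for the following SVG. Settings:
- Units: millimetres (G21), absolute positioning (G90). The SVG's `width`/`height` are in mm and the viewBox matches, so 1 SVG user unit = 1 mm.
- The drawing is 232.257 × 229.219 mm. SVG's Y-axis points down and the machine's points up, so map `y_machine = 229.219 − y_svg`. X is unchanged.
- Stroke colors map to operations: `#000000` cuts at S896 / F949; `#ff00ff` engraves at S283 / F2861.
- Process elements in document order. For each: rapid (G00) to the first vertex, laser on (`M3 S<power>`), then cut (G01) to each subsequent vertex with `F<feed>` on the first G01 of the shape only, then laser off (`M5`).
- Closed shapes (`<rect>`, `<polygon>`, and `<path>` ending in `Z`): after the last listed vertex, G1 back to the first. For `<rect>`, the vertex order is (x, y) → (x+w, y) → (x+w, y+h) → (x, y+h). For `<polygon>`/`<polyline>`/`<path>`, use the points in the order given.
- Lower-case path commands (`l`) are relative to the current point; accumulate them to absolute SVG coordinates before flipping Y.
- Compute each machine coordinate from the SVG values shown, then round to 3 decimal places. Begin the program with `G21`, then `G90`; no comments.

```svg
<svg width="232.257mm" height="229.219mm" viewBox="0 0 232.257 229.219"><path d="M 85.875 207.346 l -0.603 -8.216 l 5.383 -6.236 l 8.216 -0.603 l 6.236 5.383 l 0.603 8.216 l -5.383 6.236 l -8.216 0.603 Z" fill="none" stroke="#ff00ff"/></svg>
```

Since the viewBox matches the mm dimensions, user units are millimetres directly. The only transform is the Y-flip y_m = 229.219 − y_svg.

Shape 1 is a regular polygon drawn with `<path>`. Its stroke #ff00ff means engrave at S283, F2861. After flipping Y the toolpath is (85.875,21.873) → (85.272,30.089) → (90.655,36.325) → (98.871,36.928) → (105.107,31.545) → (105.710,23.329) → (100.327,17.093) → (92.111,16.490) → (85.875,21.873), returning to the start.

G21
G90
G00 X85.875 Y21.873
M3 S283
G01 X85.272 Y30.089 F2861
G01 X90.655 Y36.325
G01 X98.871 Y36.928
G01 X105.107 Y31.545
G01 X105.710 Y23.329
G01 X100.327 Y17.093
G01 X92.111 Y16.490
G01 X85.875 Y21.873
M5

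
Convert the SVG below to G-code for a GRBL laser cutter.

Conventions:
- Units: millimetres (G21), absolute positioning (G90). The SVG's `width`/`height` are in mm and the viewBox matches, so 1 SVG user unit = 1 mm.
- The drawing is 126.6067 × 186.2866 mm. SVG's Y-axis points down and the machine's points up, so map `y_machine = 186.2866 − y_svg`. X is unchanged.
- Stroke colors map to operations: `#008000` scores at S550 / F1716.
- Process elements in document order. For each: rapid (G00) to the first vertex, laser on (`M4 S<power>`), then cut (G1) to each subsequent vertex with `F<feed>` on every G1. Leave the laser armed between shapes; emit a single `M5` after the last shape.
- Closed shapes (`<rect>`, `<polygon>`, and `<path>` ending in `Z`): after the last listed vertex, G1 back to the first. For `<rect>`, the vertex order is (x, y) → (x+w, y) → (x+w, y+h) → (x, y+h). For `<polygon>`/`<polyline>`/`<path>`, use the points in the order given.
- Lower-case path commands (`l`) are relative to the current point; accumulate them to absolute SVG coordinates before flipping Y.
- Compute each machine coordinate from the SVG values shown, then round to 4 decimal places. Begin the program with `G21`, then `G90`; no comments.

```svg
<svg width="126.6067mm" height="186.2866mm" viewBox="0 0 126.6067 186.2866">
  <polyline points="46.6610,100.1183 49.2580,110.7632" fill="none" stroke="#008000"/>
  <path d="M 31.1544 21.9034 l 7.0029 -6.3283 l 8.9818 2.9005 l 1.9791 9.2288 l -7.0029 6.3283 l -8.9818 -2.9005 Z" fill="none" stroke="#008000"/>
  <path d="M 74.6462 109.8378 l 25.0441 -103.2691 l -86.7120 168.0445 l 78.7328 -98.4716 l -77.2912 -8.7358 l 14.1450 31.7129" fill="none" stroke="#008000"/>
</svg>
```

viewBox `0 0 126.6067 186.2866` with mm width/height → 1 unit = 1 mm. Flip: y_m = 186.2866 − y_svg.

**Shape 1** — `<polyline>` line segment, stroke `#008000` → score (S550, F1716). Machine vertices: (46.6610,86.1683) → (49.2580,75.5234). Open path.

**Shape 2** — `<path>` regular polygon, stroke `#008000` → score (S550, F1716). Machine vertices: (31.1544,164.3832) → (38.1573,170.7115) → (47.1391,167.8110) → (49.1182,158.5822) → (42.1153,152.2539) → (33.1335,155.1544) → (31.1544,164.3832). Closed: final G1 returns to the first vertex.

**Shape 3** — `<path>` open polyline, stroke `#008000` → score (S550, F1716). Machine vertices: (74.6462,76.4488) → (99.6903,179.7179) → (12.9783,11.6734) → (91.7111,110.1450) → (14.4199,118.8808) → (28.5649,87.1679). Open path.

G21
G90
G00 X46.6610 Y86.1683
M4 S550
G1 X49.2580 Y75.5234 F1716
G00 X31.1544 Y164.3832
M4 S550
G1 X38.1573 Y170.7115 F1716
G1 X47.1391 Y167.8110 F1716
G1 X49.1182 Y158.5822 F1716
G1 X42.1153 Y152.2539 F1716
G1 X33.1335 Y155.1544 F1716
G1 X31.1544 Y164.3832 F1716
G00 X74.6462 Y76.4488
M4 S550
G1 X99.6903 Y179.7179 F1716
G1 X12.9783 Y11.6734 F1716
G1 X91.7111 Y110.1450 F1716
G1 X14.4199 Y118.8808 F1716
G1 X28.5649 Y87.1679 F1716
M5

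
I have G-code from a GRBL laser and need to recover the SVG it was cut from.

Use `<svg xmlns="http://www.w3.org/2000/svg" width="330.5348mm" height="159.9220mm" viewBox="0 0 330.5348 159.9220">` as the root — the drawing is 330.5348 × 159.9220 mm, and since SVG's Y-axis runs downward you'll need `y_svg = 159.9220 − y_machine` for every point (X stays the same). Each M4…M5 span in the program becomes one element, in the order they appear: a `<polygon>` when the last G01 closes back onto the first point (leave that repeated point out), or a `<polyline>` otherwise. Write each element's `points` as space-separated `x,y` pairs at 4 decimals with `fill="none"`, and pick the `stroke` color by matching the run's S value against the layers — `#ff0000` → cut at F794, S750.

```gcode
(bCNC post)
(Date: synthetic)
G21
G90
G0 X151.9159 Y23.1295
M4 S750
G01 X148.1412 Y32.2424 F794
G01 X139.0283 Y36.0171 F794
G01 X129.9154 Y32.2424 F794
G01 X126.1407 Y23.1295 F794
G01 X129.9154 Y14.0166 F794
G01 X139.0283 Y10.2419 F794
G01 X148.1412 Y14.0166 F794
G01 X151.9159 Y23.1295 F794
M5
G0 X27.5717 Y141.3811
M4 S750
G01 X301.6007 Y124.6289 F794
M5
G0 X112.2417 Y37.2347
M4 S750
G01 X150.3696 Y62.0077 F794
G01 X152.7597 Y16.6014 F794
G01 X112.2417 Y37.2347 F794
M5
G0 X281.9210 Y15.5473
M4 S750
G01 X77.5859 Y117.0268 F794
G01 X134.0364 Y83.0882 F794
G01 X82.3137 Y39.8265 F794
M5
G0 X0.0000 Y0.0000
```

<svg xmlns="http://www.w3.org/2000/svg" width="330.5348mm" height="159.9220mm" viewBox="0 0 330.5348 159.9220">
  <polygon points="151.9159,136.7925 148.1412,127.6796 139.0283,123.9049 129.9154,127.6796 126.1407,136.7925 129.9154,145.9054 139.0283,149.6801 148.1412,145.9054" fill="none" stroke="#ff0000"/>
  <polyline points="27.5717,18.5409 301.6007,35.2931" fill="none" stroke="#ff0000"/>
  <polygon points="112.2417,122.6873 150.3696,97.9143 152.7597,143.3206" fill="none" stroke="#ff0000"/>
  <polyline points="281.9210,144.3747 77.5859,42.8952 134.0364,76.8338 82.3137,120.0955" fill="none" stroke="#ff0000"/>
</svg>

Each laser-on run becomes one SVG element. Flip Y back into SVG space with y_svg = 159.9220 − y_machine. Every run uses S750, so all elements get stroke `#ff0000` (cut).

Run 1: The run returns to its start, so emit a `<polygon>` with points (Y-flipped): 151.9159,136.7925 148.1412,127.6796 139.0283,123.9049 129.9154,127.6796 126.1407,136.7925 129.9154,145.9054 139.0283,149.6801 148.1412,145.9054.

Run 2: The run is open, so emit a `<polyline>` with points (Y-flipped): 27.5717,18.5409 301.6007,35.2931.

Run 3: The run returns to its start, so emit a `<polygon>` with points (Y-flipped): 112.2417,122.6873 150.3696,97.9143 152.7597,143.3206.

Run 4: The run is open, so emit a `<polyline>` with points (Y-flipped): 281.9210,144.3747 77.5859,42.8952 134.0364,76.8338 82.3137,120.0955.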